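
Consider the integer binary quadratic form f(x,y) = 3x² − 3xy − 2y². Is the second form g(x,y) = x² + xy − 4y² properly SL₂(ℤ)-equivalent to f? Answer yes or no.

D₁ = 33, D₂ = 17
discriminants differ ⇒ not SL₂(ℤ)-equivalent

no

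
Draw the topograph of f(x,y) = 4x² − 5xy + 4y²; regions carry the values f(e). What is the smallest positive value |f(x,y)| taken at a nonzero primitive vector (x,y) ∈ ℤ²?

translate: b→3 (≡-5 mod 8), so (4,-5,4)→(4,3,3)
flip: (4,3,3)→(3,-3,4)
translate: b→3 (≡-3 mod 6), so (3,-3,4)→(3,3,4)
reduced (well bottom): (3,3,4) with a≤c, −a<b≤a
well minimum = a = 3

3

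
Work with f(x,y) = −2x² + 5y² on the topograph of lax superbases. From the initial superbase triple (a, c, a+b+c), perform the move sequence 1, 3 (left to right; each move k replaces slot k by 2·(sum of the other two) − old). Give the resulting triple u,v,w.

start (-2,5,3) = (f(1,0),f(0,1),f(1,1))
replace slot 1: 2·(5+3) − (-2) = 18 → (18,5,3)
replace slot 3: 2·(18+5) − 3 = 43 → (18,5,43)

18,5,43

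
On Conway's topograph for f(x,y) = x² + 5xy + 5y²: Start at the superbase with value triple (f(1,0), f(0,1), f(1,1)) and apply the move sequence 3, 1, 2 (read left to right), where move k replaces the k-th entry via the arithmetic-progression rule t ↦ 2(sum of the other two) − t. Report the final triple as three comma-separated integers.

start (1,5,11) = (f(1,0),f(0,1),f(1,1))
replace slot 3: 2·(1+5) − 11 = 1 → (1,5,1)
replace slot 1: 2·(5+1) − 1 = 11 → (11,5,1)
replace slot 2: 2·(11+1) − 5 = 19 → (11,19,1)

11,19,1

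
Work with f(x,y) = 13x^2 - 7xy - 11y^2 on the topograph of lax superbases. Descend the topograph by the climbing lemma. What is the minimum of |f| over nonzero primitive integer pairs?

descent: ρ → (-11,7,13)  [lands on river]
river: ρ → (13,19,-5)
river: ρ → (-5,21,9)
river: ρ → (9,15,-11)
closes: descent 1, river 4
min |a| on river = 5

5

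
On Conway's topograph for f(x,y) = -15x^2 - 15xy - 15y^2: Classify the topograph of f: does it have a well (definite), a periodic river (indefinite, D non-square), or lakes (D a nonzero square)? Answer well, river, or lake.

D = b²−4ac = (-15)² − 4·(-15)·(-15) = -675
D < 0 ⇒ definite ⇒ every region one sign ⇒ single well

well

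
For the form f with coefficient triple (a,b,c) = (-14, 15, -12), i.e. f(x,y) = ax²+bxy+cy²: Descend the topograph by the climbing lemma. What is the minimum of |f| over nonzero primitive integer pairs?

translate: b→13 (≡-15 mod 28), so (14,-15,12)→(14,13,11)
flip: (14,13,11)→(11,-13,14)
translate: b→9 (≡-13 mod 22), so (11,-13,14)→(11,9,12)
reduced (well bottom): (11,9,12) with a≤c, −a<b≤a
well minimum |f| = |-11| = 11 (negative-definite)

11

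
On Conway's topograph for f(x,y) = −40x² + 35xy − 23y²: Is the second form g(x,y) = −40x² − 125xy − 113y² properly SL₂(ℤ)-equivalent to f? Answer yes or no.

D₁ = -2455, D₂ = -2455
f is negative-definite; reduce −f:
−f: flip: (40,-35,23)→(23,35,40)
−f: translate: b→-11 (≡35 mod 46), so (23,35,40)→(23,-11,28)
−f: reduced (well bottom): (23,-11,28) with a≤c, −a<b≤a
flip sign back: reduced form of f is (-23,11,-28)
g is negative-definite; reduce −g:
−g: translate: b→-35 (≡125 mod 80), so (40,125,113)→(40,-35,23)
−g: flip: (40,-35,23)→(23,35,40)
−g: translate: b→-11 (≡35 mod 46), so (23,35,40)→(23,-11,28)
−g: reduced (well bottom): (23,-11,28) with a≤c, −a<b≤a
flip sign back: reduced form of g is (-23,11,-28)
reduced forms (-23, 11, -28) vs (-23, 11, -28) ⇒ equivalent

yes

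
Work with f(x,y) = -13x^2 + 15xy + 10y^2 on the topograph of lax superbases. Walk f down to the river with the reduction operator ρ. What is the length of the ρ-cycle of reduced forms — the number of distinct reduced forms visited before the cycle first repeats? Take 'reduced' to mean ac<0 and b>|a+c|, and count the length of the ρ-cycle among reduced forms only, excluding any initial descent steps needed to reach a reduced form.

D = 745, ⌊√D⌋ = 27
river: ρ → (10,25,-3)
river: ρ → (-3,23,18)
river: ρ → (18,13,-8)
river: ρ → (-8,19,12)
river: ρ → (12,5,-15)
river: ρ → (-15,25,2)
river: ρ → (2,27,-2)
river: ρ → (-2,25,15)
river: ρ → (15,5,-12)
river: ρ → (-12,19,8)
river: ρ → (8,13,-18)
river: ρ → (-18,23,3)
river: ρ → (3,25,-10)
river: ρ → (-10,15,13)
river: ρ → (13,11,-12)
river: ρ → (-12,13,12)
river: ρ → (12,11,-13)
river: ρ → (-13,15,10)
ρ-cycle length = 18 (tail of 0 descent steps not counted)

18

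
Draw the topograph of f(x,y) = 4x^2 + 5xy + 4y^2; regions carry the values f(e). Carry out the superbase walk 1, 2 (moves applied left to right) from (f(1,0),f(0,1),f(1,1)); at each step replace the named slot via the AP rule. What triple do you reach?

start (4,4,13) = (f(1,0),f(0,1),f(1,1))
replace slot 1: 2·(4+13) − 4 = 30 → (30,4,13)
replace slot 2: 2·(30+13) − 4 = 82 → (30,82,13)

30,82,13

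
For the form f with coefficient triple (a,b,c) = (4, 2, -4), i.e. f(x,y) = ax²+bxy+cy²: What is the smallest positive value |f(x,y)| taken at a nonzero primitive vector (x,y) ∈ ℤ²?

river: ρ → (-4,6,2)
river: ρ → (2,6,-4)
river: ρ → (-4,2,4)
river: ρ → (4,6,-2)
river: ρ → (-2,6,4)
river: ρ → (4,2,-4)
closes: descent 0, river 6
min |a| on river = 2

2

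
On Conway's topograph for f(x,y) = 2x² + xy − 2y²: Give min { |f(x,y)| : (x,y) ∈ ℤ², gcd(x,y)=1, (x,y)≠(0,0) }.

river: ρ → (-2,3,1)
river: ρ → (1,3,-2)
river: ρ → (-2,1,2)
river: ρ → (2,3,-1)
river: ρ → (-1,3,2)
river: ρ → (2,1,-2)
closes: descent 0, river 6
min |a| on river = 1

1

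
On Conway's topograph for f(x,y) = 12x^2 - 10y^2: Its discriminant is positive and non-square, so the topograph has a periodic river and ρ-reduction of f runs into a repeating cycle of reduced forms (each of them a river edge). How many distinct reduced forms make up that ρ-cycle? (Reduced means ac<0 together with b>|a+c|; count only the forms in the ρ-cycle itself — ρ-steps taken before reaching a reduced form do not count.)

D = 480, ⌊√D⌋ = 21
descent: ρ → (-10,20,2)  [lands on river]
river: ρ → (2,20,-10)
ρ-cycle length = 2 (tail of 1 descent step not counted)

2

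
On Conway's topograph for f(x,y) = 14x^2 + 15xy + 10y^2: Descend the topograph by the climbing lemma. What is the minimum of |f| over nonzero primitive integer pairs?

translate: b→-13 (≡15 mod 28), so (14,15,10)→(14,-13,9)
flip: (14,-13,9)→(9,13,14)
translate: b→-5 (≡13 mod 18), so (9,13,14)→(9,-5,10)
reduced (well bottom): (9,-5,10) with a≤c, −a<b≤a
well minimum = a = 9

9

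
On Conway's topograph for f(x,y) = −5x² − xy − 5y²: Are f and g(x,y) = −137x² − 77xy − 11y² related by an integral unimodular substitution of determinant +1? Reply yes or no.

D₁ = -99, D₂ = -99
f is negative-definite; reduce −f:
−f: reduced (well bottom): (5,1,5) with a≤c, −a<b≤a
flip sign back: reduced form of f is (-5,-1,-5)
g is negative-definite; reduce −g:
−g: flip: (137,77,11)→(11,-77,137)
−g: translate: b→11 (≡-77 mod 22), so (11,-77,137)→(11,11,5)
−g: flip: (11,11,5)→(5,-11,11)
−g: translate: b→-1 (≡-11 mod 10), so (5,-11,11)→(5,-1,5)
−g: flip: (5,-1,5)→(5,1,5)
−g: reduced (well bottom): (5,1,5) with a≤c, −a<b≤a
flip sign back: reduced form of g is (-5,-1,-5)
reduced forms (-5, -1, -5) vs (-5, -1, -5) ⇒ equivalent

yes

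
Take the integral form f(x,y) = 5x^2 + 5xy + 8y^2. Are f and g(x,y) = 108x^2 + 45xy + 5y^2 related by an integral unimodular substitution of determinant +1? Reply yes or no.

D₁ = -135, D₂ = -135
f: reduced (well bottom): (5,5,8) with a≤c, −a<b≤a
g: flip: (108,45,5)→(5,-45,108)
g: translate: b→5 (≡-45 mod 10), so (5,-45,108)→(5,5,8)
g: reduced (well bottom): (5,5,8) with a≤c, −a<b≤a
reduced forms (5, 5, 8) vs (5, 5, 8) ⇒ equivalent

yes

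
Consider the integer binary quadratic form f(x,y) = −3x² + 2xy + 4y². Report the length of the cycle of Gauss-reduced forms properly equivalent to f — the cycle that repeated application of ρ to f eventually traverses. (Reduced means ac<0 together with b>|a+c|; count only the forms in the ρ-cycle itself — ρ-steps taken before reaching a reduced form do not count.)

D = 52, ⌊√D⌋ = 7
river: ρ → (4,6,-1)
river: ρ → (-1,6,4)
river: ρ → (4,2,-3)
river: ρ → (-3,4,3)
river: ρ → (3,2,-4)
river: ρ → (-4,6,1)
river: ρ → (1,6,-4)
river: ρ → (-4,2,3)
river: ρ → (3,4,-3)
river: ρ → (-3,2,4)
ρ-cycle length = 10 (tail of 0 descent steps not counted)

10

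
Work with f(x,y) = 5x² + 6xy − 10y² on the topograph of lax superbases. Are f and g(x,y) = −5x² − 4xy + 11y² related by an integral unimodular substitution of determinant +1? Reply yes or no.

D₁ = 236, D₂ = 236
river cycle of f (length 6): (-10, 14, 1), (1, 14, -10), (-10, 6, 5), (5, 14, -2), (-2, 14, 5), (5, 6, -10)
river cycle of g (length 6): (-5, 6, 10), (10, 14, -1), (-1, 14, 10), (10, 6, -5), (-5, 14, 2), (2, 14, -5)
cycles differ ⇒ inequivalent

no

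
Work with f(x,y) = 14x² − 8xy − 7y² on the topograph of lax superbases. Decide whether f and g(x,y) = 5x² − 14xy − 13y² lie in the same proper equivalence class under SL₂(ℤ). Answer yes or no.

D₁ = 456, D₂ = 456
river cycle of f (length 6): (-7, 8, 14), (14, 20, -1), (-1, 20, 14), (14, 8, -7), (-7, 20, 2), (2, 20, -7)
river cycle of g (length 10): (-13, 14, 5), (5, 16, -10), (-10, 4, 11), (11, 18, -3), (-3, 18, 11), (11, 4, -10), (-10, 16, 5), (5, 14, -13), (-13, 12, 6), (6, 12, -13)
cycles differ ⇒ inequivalent

no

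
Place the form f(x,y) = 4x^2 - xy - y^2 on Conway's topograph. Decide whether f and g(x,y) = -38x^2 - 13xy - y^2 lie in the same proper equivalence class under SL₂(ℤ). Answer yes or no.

D₁ = 17, D₂ = 17
river cycle of f (length 6): (-1, 3, 2), (2, 1, -2), (-2, 3, 1), (1, 3, -2), (-2, 1, 2), (2, 3, -1)
river cycle of g (length 6): (-1, 3, 2), (2, 1, -2), (-2, 3, 1), (1, 3, -2), (-2, 1, 2), (2, 3, -1)
cycles coincide ⇒ equivalent

yes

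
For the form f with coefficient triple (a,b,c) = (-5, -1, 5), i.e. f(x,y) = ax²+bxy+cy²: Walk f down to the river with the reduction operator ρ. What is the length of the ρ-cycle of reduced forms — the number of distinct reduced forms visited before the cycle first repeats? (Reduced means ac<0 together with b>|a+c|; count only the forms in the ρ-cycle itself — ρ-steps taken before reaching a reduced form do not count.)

D = 101, ⌊√D⌋ = 10
descent: ρ → (5,1,-5)  [lands on river]
river: ρ → (-5,9,1)
river: ρ → (1,9,-5)
river: ρ → (-5,1,5)
river: ρ → (5,9,-1)
river: ρ → (-1,9,5)
ρ-cycle length = 6 (tail of 1 descent step not counted)

6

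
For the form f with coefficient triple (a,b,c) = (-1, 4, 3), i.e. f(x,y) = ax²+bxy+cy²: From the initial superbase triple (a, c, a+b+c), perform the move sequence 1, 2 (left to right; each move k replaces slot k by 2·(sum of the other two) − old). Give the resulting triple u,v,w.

start (-1,3,6) = (f(1,0),f(0,1),f(1,1))
replace slot 1: 2·(3+6) − (-1) = 19 → (19,3,6)
replace slot 2: 2·(19+6) − 3 = 47 → (19,47,6)

19,47,6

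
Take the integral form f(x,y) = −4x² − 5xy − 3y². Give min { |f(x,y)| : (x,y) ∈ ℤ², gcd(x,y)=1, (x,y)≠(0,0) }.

translate: b→-3 (≡5 mod 8), so (4,5,3)→(4,-3,2)
flip: (4,-3,2)→(2,3,4)
translate: b→-1 (≡3 mod 4), so (2,3,4)→(2,-1,3)
reduced (well bottom): (2,-1,3) with a≤c, −a<b≤a
well minimum |f| = |-2| = 2 (negative-definite)

2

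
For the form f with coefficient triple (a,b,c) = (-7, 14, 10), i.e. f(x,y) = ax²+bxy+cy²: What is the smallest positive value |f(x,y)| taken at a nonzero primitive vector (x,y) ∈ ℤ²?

river: ρ → (10,6,-11)
river: ρ → (-11,16,5)
river: ρ → (5,14,-14)
river: ρ → (-14,14,5)
river: ρ → (5,16,-11)
river: ρ → (-11,6,10)
river: ρ → (10,14,-7)
river: ρ → (-7,14,10)
closes: descent 0, river 8
min |a| on river = 5

5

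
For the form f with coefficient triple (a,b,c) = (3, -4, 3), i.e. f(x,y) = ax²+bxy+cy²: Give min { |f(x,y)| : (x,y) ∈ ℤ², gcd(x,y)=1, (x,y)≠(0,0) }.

translate: b→2 (≡-4 mod 6), so (3,-4,3)→(3,2,2)
flip: (3,2,2)→(2,-2,3)
translate: b→2 (≡-2 mod 4), so (2,-2,3)→(2,2,3)
reduced (well bottom): (2,2,3) with a≤c, −a<b≤a
well minimum = a = 2

2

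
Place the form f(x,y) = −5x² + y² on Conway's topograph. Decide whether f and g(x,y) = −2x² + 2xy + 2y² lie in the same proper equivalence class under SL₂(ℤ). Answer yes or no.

D₁ = 20, D₂ = 20
river cycle of f (length 2): (1, 4, -1), (-1, 4, 1)
river cycle of g (length 2): (2, 2, -2), (-2, 2, 2)
cycles differ ⇒ inequivalent

no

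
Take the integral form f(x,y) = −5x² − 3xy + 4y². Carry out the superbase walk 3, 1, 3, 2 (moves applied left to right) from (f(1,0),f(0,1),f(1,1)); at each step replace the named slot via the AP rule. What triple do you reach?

start (-5,4,-4) = (f(1,0),f(0,1),f(1,1))
replace slot 3: 2·((-5)+4) − (-4) = 2 → (-5,4,2)
replace slot 1: 2·(4+2) − (-5) = 17 → (17,4,2)
replace slot 3: 2·(17+4) − 2 = 40 → (17,4,40)
replace slot 2: 2·(17+40) − 4 = 110 → (17,110,40)

17,110,40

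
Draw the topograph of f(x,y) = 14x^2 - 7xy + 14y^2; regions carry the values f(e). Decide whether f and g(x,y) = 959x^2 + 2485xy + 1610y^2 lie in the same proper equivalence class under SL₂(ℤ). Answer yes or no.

D₁ = -735, D₂ = -735
f: flip: (14,-7,14)→(14,7,14)
f: reduced (well bottom): (14,7,14) with a≤c, −a<b≤a
g: translate: b→567 (≡2485 mod 1918), so (959,2485,1610)→(959,567,84)
g: flip: (959,567,84)→(84,-567,959)
g: translate: b→-63 (≡-567 mod 168), so (84,-567,959)→(84,-63,14)
g: flip: (84,-63,14)→(14,63,84)
g: translate: b→7 (≡63 mod 28), so (14,63,84)→(14,7,14)
g: reduced (well bottom): (14,7,14) with a≤c, −a<b≤a
reduced forms (14, 7, 14) vs (14, 7, 14) ⇒ equivalent

yes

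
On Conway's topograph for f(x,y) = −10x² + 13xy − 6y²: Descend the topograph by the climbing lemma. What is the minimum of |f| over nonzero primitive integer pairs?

translate: b→7 (≡-13 mod 20), so (10,-13,6)→(10,7,3)
flip: (10,7,3)→(3,-7,10)
translate: b→-1 (≡-7 mod 6), so (3,-7,10)→(3,-1,6)
reduced (well bottom): (3,-1,6) with a≤c, −a<b≤a
well minimum |f| = |-3| = 3 (negative-definite)

3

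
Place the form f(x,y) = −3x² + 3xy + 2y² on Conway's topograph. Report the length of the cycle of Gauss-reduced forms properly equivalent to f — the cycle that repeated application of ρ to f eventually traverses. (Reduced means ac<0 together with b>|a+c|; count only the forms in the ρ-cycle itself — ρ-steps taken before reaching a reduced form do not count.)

D = 33, ⌊√D⌋ = 5
river: ρ → (2,5,-1)
river: ρ → (-1,5,2)
river: ρ → (2,3,-3)
river: ρ → (-3,3,2)
ρ-cycle length = 4 (tail of 0 descent steps not counted)

4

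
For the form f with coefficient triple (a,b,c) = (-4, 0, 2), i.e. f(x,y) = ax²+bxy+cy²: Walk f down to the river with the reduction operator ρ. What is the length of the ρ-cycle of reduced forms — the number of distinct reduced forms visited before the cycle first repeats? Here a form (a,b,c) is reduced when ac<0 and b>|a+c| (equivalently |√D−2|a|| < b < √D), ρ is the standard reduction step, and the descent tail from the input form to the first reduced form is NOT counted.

D = 32, ⌊√D⌋ = 5
descent: ρ → (2,4,-2)  [lands on river]
river: ρ → (-2,4,2)
ρ-cycle length = 2 (tail of 1 descent step not counted)

2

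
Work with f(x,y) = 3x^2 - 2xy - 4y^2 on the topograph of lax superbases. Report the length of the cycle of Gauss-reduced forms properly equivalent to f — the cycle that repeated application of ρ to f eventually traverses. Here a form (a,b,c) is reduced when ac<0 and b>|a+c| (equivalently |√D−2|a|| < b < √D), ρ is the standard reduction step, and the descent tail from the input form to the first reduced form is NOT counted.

D = 52, ⌊√D⌋ = 7
descent: ρ → (-4,2,3)  [lands on river]
river: ρ → (3,4,-3)
river: ρ → (-3,2,4)
river: ρ → (4,6,-1)
river: ρ → (-1,6,4)
river: ρ → (4,2,-3)
river: ρ → (-3,4,3)
river: ρ → (3,2,-4)
river: ρ → (-4,6,1)
river: ρ → (1,6,-4)
ρ-cycle length = 10 (tail of 1 descent step not counted)

10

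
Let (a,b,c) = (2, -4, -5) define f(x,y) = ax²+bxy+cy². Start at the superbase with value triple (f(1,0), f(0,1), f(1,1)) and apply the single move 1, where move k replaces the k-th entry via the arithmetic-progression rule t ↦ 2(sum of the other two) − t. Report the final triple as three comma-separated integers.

start (2,-5,-7) = (f(1,0),f(0,1),f(1,1))
replace slot 1: 2·((-5)+(-7)) − 2 = -26 → (-26,-5,-7)

-26,-5,-7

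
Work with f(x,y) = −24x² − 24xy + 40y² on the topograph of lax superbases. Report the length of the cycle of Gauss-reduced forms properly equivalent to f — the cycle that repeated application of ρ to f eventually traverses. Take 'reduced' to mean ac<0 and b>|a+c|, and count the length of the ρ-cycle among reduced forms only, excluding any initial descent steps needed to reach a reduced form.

D = 4416, ⌊√D⌋ = 66
descent: ρ → (40,24,-24)  [lands on river]
river: ρ → (-24,24,40)
river: ρ → (40,56,-8)
river: ρ → (-8,56,40)
ρ-cycle length = 4 (tail of 1 descent step not counted)

4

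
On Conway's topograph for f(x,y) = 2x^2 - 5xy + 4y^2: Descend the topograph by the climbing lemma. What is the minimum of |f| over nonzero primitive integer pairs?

translate: b→-1 (≡-5 mod 4), so (2,-5,4)→(2,-1,1)
flip: (2,-1,1)→(1,1,2)
reduced (well bottom): (1,1,2) with a≤c, −a<b≤a
well minimum = a = 1

1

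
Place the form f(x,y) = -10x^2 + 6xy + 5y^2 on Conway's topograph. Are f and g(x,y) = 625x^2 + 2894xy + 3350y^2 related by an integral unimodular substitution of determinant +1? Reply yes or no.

D₁ = 236, D₂ = 236
river cycle of f (length 6): (5, 14, -2), (-2, 14, 5), (5, 6, -10), (-10, 14, 1), (1, 14, -10), (-10, 6, 5)
river cycle of g (length 6): (1, 14, -10), (-10, 6, 5), (5, 14, -2), (-2, 14, 5), (5, 6, -10), (-10, 14, 1)
cycles coincide ⇒ equivalent

yes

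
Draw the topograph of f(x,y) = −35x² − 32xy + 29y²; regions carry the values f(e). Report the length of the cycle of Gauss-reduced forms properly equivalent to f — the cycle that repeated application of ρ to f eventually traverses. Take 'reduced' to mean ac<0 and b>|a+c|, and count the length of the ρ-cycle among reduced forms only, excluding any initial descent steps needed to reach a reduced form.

D = 5084, ⌊√D⌋ = 71
descent: ρ → (29,32,-35)  [lands on river]
river: ρ → (-35,38,26)
river: ρ → (26,66,-7)
river: ρ → (-7,60,53)
river: ρ → (53,46,-14)
river: ρ → (-14,66,13)
river: ρ → (13,64,-19)
river: ρ → (-19,50,34)
river: ρ → (34,18,-35)
river: ρ → (-35,52,17)
river: ρ → (17,50,-38)
river: ρ → (-38,26,29)
ρ-cycle length = 12 (tail of 1 descent step not counted)

12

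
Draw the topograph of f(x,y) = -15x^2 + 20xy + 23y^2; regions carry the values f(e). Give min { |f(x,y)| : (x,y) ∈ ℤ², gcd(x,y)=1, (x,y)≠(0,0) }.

river: ρ → (23,26,-12)
river: ρ → (-12,22,27)
river: ρ → (27,32,-7)
river: ρ → (-7,38,12)
river: ρ → (12,34,-13)
river: ρ → (-13,18,28)
river: ρ → (28,38,-3)
river: ρ → (-3,40,15)
river: ρ → (15,20,-23)
river: ρ → (-23,26,12)
river: ρ → (12,22,-27)
river: ρ → (-27,32,7)
river: ρ → (7,38,-12)
river: ρ → (-12,34,13)
river: ρ → (13,18,-28)
river: ρ → (-28,38,3)
river: ρ → (3,40,-15)
river: ρ → (-15,20,23)
closes: descent 0, river 18
min |a| on river = 3

3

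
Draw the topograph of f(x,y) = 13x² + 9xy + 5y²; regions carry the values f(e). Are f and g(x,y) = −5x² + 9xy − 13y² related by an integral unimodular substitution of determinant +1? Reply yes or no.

D₁ = -179, D₂ = -179
f: flip: (13,9,5)→(5,-9,13)
f: translate: b→1 (≡-9 mod 10), so (5,-9,13)→(5,1,9)
f: reduced (well bottom): (5,1,9) with a≤c, −a<b≤a
g is negative-definite; reduce −g:
−g: translate: b→1 (≡-9 mod 10), so (5,-9,13)→(5,1,9)
−g: reduced (well bottom): (5,1,9) with a≤c, −a<b≤a
flip sign back: reduced form of g is (-5,-1,-9)
reduced forms (5, 1, 9) vs (-5, -1, -9) ⇒ inequivalent

no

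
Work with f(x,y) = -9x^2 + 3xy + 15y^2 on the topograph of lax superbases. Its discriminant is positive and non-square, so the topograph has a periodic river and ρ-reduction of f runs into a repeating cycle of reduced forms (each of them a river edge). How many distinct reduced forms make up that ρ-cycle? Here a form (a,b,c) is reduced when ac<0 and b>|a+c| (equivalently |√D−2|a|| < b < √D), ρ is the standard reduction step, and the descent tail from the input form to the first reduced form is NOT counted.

D = 549, ⌊√D⌋ = 23
descent: ρ → (15,-3,-9)
descent: ρ → (-9,21,3)  [lands on river]
river: ρ → (3,21,-9)
river: ρ → (-9,15,9)
river: ρ → (9,21,-3)
river: ρ → (-3,21,9)
river: ρ → (9,15,-9)
ρ-cycle length = 6 (tail of 2 descent steps not counted)

6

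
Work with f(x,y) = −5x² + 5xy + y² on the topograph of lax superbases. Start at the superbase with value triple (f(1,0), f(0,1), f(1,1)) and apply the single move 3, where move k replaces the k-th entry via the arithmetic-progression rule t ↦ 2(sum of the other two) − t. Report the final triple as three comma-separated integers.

start (-5,1,1) = (f(1,0),f(0,1),f(1,1))
replace slot 3: 2·((-5)+1) − 1 = -9 → (-5,1,-9)

-5,1,-9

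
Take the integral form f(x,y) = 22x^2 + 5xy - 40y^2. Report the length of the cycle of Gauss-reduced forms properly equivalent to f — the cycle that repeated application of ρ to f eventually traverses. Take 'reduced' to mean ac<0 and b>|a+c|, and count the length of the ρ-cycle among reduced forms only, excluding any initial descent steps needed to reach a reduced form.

D = 3545, ⌊√D⌋ = 59
descent: ρ → (-40,-5,22)
descent: ρ → (22,49,-13)  [lands on river]
river: ρ → (-13,55,10)
river: ρ → (10,45,-38)
river: ρ → (-38,31,17)
river: ρ → (17,37,-32)
river: ρ → (-32,27,22)
river: ρ → (22,17,-37)
river: ρ → (-37,57,2)
river: ρ → (2,59,-8)
river: ρ → (-8,53,23)
river: ρ → (23,39,-22)
river: ρ → (-22,49,13)
river: ρ → (13,55,-10)
river: ρ → (-10,45,38)
river: ρ → (38,31,-17)
river: ρ → (-17,37,32)
river: ρ → (32,27,-22)
river: ρ → (-22,17,37)
river: ρ → (37,57,-2)
river: ρ → (-2,59,8)
river: ρ → (8,53,-23)
river: ρ → (-23,39,22)
ρ-cycle length = 22 (tail of 2 descent steps not counted)

22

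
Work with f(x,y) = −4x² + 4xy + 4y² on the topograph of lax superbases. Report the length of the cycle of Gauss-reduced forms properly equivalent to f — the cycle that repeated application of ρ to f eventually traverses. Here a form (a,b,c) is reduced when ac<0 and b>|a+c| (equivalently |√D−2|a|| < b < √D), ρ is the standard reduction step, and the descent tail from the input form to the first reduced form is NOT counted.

D = 80, ⌊√D⌋ = 8
river: ρ → (4,4,-4)
river: ρ → (-4,4,4)
ρ-cycle length = 2 (tail of 0 descent steps not counted)

2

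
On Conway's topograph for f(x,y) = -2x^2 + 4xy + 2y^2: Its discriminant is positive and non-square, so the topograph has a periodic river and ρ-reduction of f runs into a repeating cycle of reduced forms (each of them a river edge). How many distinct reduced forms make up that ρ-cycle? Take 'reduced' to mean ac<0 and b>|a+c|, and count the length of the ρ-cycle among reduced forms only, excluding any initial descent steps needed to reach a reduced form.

D = 32, ⌊√D⌋ = 5
river: ρ → (2,4,-2)
river: ρ → (-2,4,2)
ρ-cycle length = 2 (tail of 0 descent steps not counted)

2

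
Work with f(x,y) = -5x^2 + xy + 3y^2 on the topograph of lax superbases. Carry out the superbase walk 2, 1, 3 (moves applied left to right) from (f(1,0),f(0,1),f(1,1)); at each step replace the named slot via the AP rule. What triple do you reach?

start (-5,3,-1) = (f(1,0),f(0,1),f(1,1))
replace slot 2: 2·((-5)+(-1)) − 3 = -15 → (-5,-15,-1)
replace slot 1: 2·((-15)+(-1)) − (-5) = -27 → (-27,-15,-1)
replace slot 3: 2·((-27)+(-15)) − (-1) = -83 → (-27,-15,-83)

-27,-15,-83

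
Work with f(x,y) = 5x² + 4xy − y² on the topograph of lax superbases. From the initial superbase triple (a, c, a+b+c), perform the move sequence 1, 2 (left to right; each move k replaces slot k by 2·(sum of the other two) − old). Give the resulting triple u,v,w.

start (5,-1,8) = (f(1,0),f(0,1),f(1,1))
replace slot 1: 2·((-1)+8) − 5 = 9 → (9,-1,8)
replace slot 2: 2·(9+8) − (-1) = 35 → (9,35,8)

9,35,8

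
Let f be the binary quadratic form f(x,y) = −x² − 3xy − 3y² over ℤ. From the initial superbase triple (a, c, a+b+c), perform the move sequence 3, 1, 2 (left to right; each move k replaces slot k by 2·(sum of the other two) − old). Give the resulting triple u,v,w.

start (-1,-3,-7) = (f(1,0),f(0,1),f(1,1))
replace slot 3: 2·((-1)+(-3)) − (-7) = -1 → (-1,-3,-1)
replace slot 1: 2·((-3)+(-1)) − (-1) = -7 → (-7,-3,-1)
replace slot 2: 2·((-7)+(-1)) − (-3) = -13 → (-7,-13,-1)

-7,-13,-1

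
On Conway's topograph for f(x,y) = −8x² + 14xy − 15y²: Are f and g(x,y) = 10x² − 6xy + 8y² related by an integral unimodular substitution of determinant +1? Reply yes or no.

D₁ = -284, D₂ = -284
f is negative-definite; reduce −f:
−f: translate: b→2 (≡-14 mod 16), so (8,-14,15)→(8,2,9)
−f: reduced (well bottom): (8,2,9) with a≤c, −a<b≤a
flip sign back: reduced form of f is (-8,-2,-9)
g: flip: (10,-6,8)→(8,6,10)
g: reduced (well bottom): (8,6,10) with a≤c, −a<b≤a
reduced forms (-8, -2, -9) vs (8, 6, 10) ⇒ inequivalent

no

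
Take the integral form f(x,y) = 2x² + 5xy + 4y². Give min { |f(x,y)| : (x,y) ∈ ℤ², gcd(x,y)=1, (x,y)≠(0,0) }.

translate: b→1 (≡5 mod 4), so (2,5,4)→(2,1,1)
flip: (2,1,1)→(1,-1,2)
translate: b→1 (≡-1 mod 2), so (1,-1,2)→(1,1,2)
reduced (well bottom): (1,1,2) with a≤c, −a<b≤a
well minimum = a = 1

1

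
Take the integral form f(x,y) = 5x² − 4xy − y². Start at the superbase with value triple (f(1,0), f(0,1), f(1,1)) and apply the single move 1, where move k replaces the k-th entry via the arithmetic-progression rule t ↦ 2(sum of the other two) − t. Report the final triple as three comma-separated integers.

start (5,-1,0) = (f(1,0),f(0,1),f(1,1))
replace slot 1: 2·((-1)+0) − 5 = -7 → (-7,-1,0)

-7,-1,0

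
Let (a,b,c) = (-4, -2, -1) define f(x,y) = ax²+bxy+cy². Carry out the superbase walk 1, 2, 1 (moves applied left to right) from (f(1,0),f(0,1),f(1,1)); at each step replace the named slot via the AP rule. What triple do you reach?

start (-4,-1,-7) = (f(1,0),f(0,1),f(1,1))
replace slot 1: 2·((-1)+(-7)) − (-4) = -12 → (-12,-1,-7)
replace slot 2: 2·((-12)+(-7)) − (-1) = -37 → (-12,-37,-7)
replace slot 1: 2·((-37)+(-7)) − (-12) = -76 → (-76,-37,-7)

-76,-37,-7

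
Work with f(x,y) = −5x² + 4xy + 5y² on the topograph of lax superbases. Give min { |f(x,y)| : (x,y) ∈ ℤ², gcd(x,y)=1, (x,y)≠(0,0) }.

river: ρ → (5,6,-4)
river: ρ → (-4,10,1)
river: ρ → (1,10,-4)
river: ρ → (-4,6,5)
river: ρ → (5,4,-5)
river: ρ → (-5,6,4)
river: ρ → (4,10,-1)
river: ρ → (-1,10,4)
river: ρ → (4,6,-5)
river: ρ → (-5,4,5)
closes: descent 0, river 10
min |a| on river = 1

1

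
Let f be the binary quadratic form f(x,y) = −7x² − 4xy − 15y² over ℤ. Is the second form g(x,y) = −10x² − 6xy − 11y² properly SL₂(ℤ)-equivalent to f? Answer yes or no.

D₁ = -404, D₂ = -404
f is negative-definite; reduce −f:
−f: reduced (well bottom): (7,4,15) with a≤c, −a<b≤a
flip sign back: reduced form of f is (-7,-4,-15)
g is negative-definite; reduce −g:
−g: reduced (well bottom): (10,6,11) with a≤c, −a<b≤a
flip sign back: reduced form of g is (-10,-6,-11)
reduced forms (-7, -4, -15) vs (-10, -6, -11) ⇒ inequivalent

no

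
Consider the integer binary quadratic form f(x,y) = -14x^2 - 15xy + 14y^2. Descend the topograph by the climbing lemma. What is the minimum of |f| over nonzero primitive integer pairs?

descent: ρ → (14,15,-14)  [lands on river]
river: ρ → (-14,13,15)
river: ρ → (15,17,-12)
river: ρ → (-12,31,1)
river: ρ → (1,31,-12)
river: ρ → (-12,17,15)
river: ρ → (15,13,-14)
river: ρ → (-14,15,14)
river: ρ → (14,13,-15)
river: ρ → (-15,17,12)
river: ρ → (12,31,-1)
river: ρ → (-1,31,12)
river: ρ → (12,17,-15)
river: ρ → (-15,13,14)
closes: descent 1, river 14
min |a| on river = 1

1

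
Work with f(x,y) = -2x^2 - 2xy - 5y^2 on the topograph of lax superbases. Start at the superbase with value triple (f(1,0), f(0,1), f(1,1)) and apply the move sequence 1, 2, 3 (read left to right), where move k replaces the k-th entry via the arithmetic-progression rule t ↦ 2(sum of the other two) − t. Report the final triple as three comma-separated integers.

start (-2,-5,-9) = (f(1,0),f(0,1),f(1,1))
replace slot 1: 2·((-5)+(-9)) − (-2) = -26 → (-26,-5,-9)
replace slot 2: 2·((-26)+(-9)) − (-5) = -65 → (-26,-65,-9)
replace slot 3: 2·((-26)+(-65)) − (-9) = -173 → (-26,-65,-173)

-26,-65,-173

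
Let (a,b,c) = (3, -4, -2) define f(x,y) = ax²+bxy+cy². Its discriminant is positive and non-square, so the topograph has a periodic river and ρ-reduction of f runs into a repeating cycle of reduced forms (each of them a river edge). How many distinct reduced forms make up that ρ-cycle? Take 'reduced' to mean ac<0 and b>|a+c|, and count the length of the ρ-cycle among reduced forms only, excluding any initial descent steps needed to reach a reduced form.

D = 40, ⌊√D⌋ = 6
descent: ρ → (-2,4,3)  [lands on river]
river: ρ → (3,2,-3)
river: ρ → (-3,4,2)
river: ρ → (2,4,-3)
river: ρ → (-3,2,3)
river: ρ → (3,4,-2)
ρ-cycle length = 6 (tail of 1 descent step not counted)

6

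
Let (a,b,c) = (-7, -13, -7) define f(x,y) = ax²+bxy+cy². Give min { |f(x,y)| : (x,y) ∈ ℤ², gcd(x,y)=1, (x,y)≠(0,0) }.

translate: b→-1 (≡13 mod 14), so (7,13,7)→(7,-1,1)
flip: (7,-1,1)→(1,1,7)
reduced (well bottom): (1,1,7) with a≤c, −a<b≤a
well minimum |f| = |-1| = 1 (negative-definite)

1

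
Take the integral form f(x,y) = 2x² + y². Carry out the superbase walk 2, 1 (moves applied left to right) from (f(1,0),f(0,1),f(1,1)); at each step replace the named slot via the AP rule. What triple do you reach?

start (2,1,3) = (f(1,0),f(0,1),f(1,1))
replace slot 2: 2·(2+3) − 1 = 9 → (2,9,3)
replace slot 1: 2·(9+3) − 2 = 22 → (22,9,3)

22,9,3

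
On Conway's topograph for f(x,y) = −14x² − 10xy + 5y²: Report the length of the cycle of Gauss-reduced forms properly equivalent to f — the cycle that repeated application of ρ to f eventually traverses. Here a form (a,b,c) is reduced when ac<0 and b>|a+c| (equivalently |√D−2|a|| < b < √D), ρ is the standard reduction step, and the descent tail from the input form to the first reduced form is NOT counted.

D = 380, ⌊√D⌋ = 19
descent: ρ → (5,10,-14)  [lands on river]
river: ρ → (-14,18,1)
river: ρ → (1,18,-14)
river: ρ → (-14,10,5)
ρ-cycle length = 4 (tail of 1 descent step not counted)

4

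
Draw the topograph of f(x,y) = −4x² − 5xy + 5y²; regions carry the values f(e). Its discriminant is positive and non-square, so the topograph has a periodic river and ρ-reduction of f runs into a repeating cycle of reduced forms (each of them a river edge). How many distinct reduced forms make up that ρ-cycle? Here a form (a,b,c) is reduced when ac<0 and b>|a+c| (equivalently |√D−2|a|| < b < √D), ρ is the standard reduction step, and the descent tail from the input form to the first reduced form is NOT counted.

D = 105, ⌊√D⌋ = 10
descent: ρ → (5,5,-4)  [lands on river]
river: ρ → (-4,3,6)
river: ρ → (6,9,-1)
river: ρ → (-1,9,6)
river: ρ → (6,3,-4)
river: ρ → (-4,5,5)
ρ-cycle length = 6 (tail of 1 descent step not counted)

6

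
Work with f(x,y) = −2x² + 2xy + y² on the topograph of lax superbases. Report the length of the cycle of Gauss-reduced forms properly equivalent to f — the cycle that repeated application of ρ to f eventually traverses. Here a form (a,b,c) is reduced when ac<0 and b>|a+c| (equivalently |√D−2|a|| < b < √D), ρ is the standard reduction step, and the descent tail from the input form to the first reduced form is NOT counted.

D = 12, ⌊√D⌋ = 3
river: ρ → (1,2,-2)
river: ρ → (-2,2,1)
ρ-cycle length = 2 (tail of 0 descent steps not counted)

2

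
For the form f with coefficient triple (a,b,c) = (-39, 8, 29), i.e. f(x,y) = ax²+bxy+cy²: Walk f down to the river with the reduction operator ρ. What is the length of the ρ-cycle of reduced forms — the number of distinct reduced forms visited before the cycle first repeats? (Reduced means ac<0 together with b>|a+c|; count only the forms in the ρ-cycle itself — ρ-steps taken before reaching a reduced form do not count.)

D = 4588, ⌊√D⌋ = 67
descent: ρ → (29,50,-18)  [lands on river]
river: ρ → (-18,58,17)
river: ρ → (17,44,-39)
river: ρ → (-39,34,22)
river: ρ → (22,54,-19)
river: ρ → (-19,60,13)
river: ρ → (13,44,-51)
river: ρ → (-51,58,6)
river: ρ → (6,62,-31)
river: ρ → (-31,62,6)
river: ρ → (6,58,-51)
river: ρ → (-51,44,13)
river: ρ → (13,60,-19)
river: ρ → (-19,54,22)
river: ρ → (22,34,-39)
river: ρ → (-39,44,17)
river: ρ → (17,58,-18)
river: ρ → (-18,50,29)
river: ρ → (29,66,-2)
river: ρ → (-2,66,29)
ρ-cycle length = 20 (tail of 1 descent step not counted)

20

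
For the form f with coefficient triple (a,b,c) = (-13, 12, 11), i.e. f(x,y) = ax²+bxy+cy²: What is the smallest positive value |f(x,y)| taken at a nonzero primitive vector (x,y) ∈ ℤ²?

river: ρ → (11,10,-14)
river: ρ → (-14,18,7)
river: ρ → (7,24,-5)
river: ρ → (-5,26,2)
river: ρ → (2,26,-5)
river: ρ → (-5,24,7)
river: ρ → (7,18,-14)
river: ρ → (-14,10,11)
river: ρ → (11,12,-13)
river: ρ → (-13,14,10)
river: ρ → (10,26,-1)
river: ρ → (-1,26,10)
river: ρ → (10,14,-13)
river: ρ → (-13,12,11)
closes: descent 0, river 14
min |a| on river = 1

1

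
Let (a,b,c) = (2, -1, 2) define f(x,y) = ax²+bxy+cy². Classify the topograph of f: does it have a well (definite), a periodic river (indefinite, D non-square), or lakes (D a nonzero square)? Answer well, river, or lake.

D = b²−4ac = (-1)² − 4·2·2 = -15
D < 0 ⇒ definite ⇒ every region one sign ⇒ single well

well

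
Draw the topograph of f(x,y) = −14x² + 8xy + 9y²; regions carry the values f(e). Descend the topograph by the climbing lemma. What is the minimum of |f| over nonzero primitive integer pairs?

river: ρ → (9,10,-13)
river: ρ → (-13,16,6)
river: ρ → (6,20,-7)
river: ρ → (-7,22,3)
river: ρ → (3,20,-14)
river: ρ → (-14,8,9)
closes: descent 0, river 6
min |a| on river = 3

3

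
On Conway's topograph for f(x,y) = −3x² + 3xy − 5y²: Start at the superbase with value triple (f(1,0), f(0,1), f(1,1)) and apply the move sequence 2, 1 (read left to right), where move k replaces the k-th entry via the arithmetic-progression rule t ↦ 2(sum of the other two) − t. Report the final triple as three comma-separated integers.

start (-3,-5,-5) = (f(1,0),f(0,1),f(1,1))
replace slot 2: 2·((-3)+(-5)) − (-5) = -11 → (-3,-11,-5)
replace slot 1: 2·((-11)+(-5)) − (-3) = -29 → (-29,-11,-5)

-29,-11,-5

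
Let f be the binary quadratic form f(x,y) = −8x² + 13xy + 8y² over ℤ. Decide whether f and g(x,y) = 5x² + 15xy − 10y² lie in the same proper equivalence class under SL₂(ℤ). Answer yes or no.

D₁ = 425, D₂ = 425
river cycle of f (length 10): (8, 19, -2), (-2, 17, 17), (17, 17, -2), (-2, 19, 8), (8, 13, -8), (-8, 19, 2), (2, 17, -17), (-17, 17, 2), (2, 19, -8), (-8, 13, 8)
river cycle of g (length 6): (-10, 5, 10), (10, 15, -5), (-5, 15, 10), (10, 5, -10), (-10, 15, 5), (5, 15, -10)
cycles differ ⇒ inequivalent

no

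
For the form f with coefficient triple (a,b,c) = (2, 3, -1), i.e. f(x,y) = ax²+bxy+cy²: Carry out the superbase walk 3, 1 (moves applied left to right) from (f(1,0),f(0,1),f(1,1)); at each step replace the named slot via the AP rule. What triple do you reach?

start (2,-1,4) = (f(1,0),f(0,1),f(1,1))
replace slot 3: 2·(2+(-1)) − 4 = -2 → (2,-1,-2)
replace slot 1: 2·((-1)+(-2)) − 2 = -8 → (-8,-1,-2)

-8,-1,-2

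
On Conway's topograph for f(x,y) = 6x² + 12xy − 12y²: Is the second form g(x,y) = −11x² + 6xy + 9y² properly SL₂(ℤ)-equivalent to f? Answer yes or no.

D₁ = 432, D₂ = 432
river cycle of f (length 2): (-12, 12, 6), (6, 12, -12)
river cycle of g (length 8): (9, 12, -8), (-8, 20, 1), (1, 20, -8), (-8, 12, 9), (9, 6, -11), (-11, 16, 4), (4, 16, -11), (-11, 6, 9)
cycles differ ⇒ inequivalent

no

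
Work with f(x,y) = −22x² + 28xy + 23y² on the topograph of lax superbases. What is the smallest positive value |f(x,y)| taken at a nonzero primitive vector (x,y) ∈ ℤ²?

river: ρ → (23,18,-27)
river: ρ → (-27,36,14)
river: ρ → (14,48,-9)
river: ρ → (-9,42,29)
river: ρ → (29,16,-22)
river: ρ → (-22,28,23)
closes: descent 0, river 6
min |a| on river = 9

9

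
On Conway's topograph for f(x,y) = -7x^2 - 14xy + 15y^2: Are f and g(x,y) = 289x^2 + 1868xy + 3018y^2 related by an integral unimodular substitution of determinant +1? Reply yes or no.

D₁ = 616, D₂ = 616
river cycle of f (length 10): (15, 14, -7), (-7, 14, 15), (15, 16, -6), (-6, 20, 9), (9, 16, -10), (-10, 24, 1), (1, 24, -10), (-10, 16, 9), (9, 20, -6), (-6, 16, 15)
river cycle of g (length 10): (15, 16, -6), (-6, 20, 9), (9, 16, -10), (-10, 24, 1), (1, 24, -10), (-10, 16, 9), (9, 20, -6), (-6, 16, 15), (15, 14, -7), (-7, 14, 15)
cycles coincide ⇒ equivalent

yes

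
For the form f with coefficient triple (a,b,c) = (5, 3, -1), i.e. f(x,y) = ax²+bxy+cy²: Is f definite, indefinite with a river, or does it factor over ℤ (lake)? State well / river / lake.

D = b²−4ac = 3² − 4·5·(-1) = 29
D > 0 non-square ⇒ indefinite ⇒ periodic river

river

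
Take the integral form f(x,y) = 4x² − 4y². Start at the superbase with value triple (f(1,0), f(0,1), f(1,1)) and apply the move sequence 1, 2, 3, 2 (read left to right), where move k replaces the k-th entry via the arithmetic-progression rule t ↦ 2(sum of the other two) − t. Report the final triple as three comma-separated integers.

start (4,-4,0) = (f(1,0),f(0,1),f(1,1))
replace slot 1: 2·((-4)+0) − 4 = -12 → (-12,-4,0)
replace slot 2: 2·((-12)+0) − (-4) = -20 → (-12,-20,0)
replace slot 3: 2·((-12)+(-20)) − 0 = -64 → (-12,-20,-64)
replace slot 2: 2·((-12)+(-64)) − (-20) = -132 → (-12,-132,-64)

-12,-132,-64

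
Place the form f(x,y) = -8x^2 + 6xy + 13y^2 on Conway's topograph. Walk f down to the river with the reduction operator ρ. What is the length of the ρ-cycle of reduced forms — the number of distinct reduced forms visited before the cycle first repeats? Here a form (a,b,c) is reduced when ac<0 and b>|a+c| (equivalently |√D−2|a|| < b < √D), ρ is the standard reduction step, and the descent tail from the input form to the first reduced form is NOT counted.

D = 452, ⌊√D⌋ = 21
river: ρ → (13,20,-1)
river: ρ → (-1,20,13)
river: ρ → (13,6,-8)
river: ρ → (-8,10,11)
river: ρ → (11,12,-7)
river: ρ → (-7,16,7)
river: ρ → (7,12,-11)
river: ρ → (-11,10,8)
river: ρ → (8,6,-13)
river: ρ → (-13,20,1)
river: ρ → (1,20,-13)
river: ρ → (-13,6,8)
river: ρ → (8,10,-11)
river: ρ → (-11,12,7)
river: ρ → (7,16,-7)
river: ρ → (-7,12,11)
river: ρ → (11,10,-8)
river: ρ → (-8,6,13)
ρ-cycle length = 18 (tail of 0 descent steps not counted)

18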